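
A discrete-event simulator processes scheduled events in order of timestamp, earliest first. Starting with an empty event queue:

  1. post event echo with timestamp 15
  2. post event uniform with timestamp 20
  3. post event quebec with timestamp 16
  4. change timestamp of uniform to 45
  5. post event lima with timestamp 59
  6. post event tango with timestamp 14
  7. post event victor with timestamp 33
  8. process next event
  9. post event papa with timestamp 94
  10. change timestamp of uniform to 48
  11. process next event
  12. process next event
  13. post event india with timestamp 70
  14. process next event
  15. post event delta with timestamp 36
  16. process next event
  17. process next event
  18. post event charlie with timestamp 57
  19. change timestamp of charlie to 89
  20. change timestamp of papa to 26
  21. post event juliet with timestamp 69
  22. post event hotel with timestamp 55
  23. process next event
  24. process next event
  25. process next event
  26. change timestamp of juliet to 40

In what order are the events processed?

tango → echo → quebec → victor → delta → uniform → papa → hotel → lima

add echo (timestamp 15) → {echo:15}
add uniform (timestamp 20) → {echo:15, uniform:20}
add quebec (timestamp 16) → {echo:15, quebec:16, uniform:20}
update uniform to timestamp 45 → {echo:15, quebec:16, uniform:45}
add lima (timestamp 59) → {echo:15, quebec:16, uniform:45, lima:59}
add tango (timestamp 14) → {tango:14, echo:15, quebec:16, uniform:45, lima:59}
add victor (timestamp 33) → {tango:14, echo:15, quebec:16, victor:33, uniform:45, lima:59}
process next event → tango; now {echo:15, quebec:16, victor:33, uniform:45, lima:59}
add papa (timestamp 94) → {echo:15, quebec:16, victor:33, uniform:45, lima:59, papa:94}
update uniform to timestamp 48 → {echo:15, quebec:16, victor:33, uniform:48, lima:59, papa:94}
process next event → echo; now {quebec:16, victor:33, uniform:48, lima:59, papa:94}
process next event → quebec; now {victor:33, uniform:48, lima:59, papa:94}
add india (timestamp 70) → {victor:33, uniform:48, lima:59, india:70, papa:94}
process next event → victor; now {uniform:48, lima:59, india:70, papa:94}
add delta (timestamp 36) → {delta:36, uniform:48, lima:59, india:70, papa:94}
process next event → delta; now {uniform:48, lima:59, india:70, papa:94}
process next event → uniform; now {lima:59, india:70, papa:94}
add charlie (timestamp 57) → {charlie:57, lima:59, india:70, papa:94}
update charlie to timestamp 89 → {lima:59, india:70, charlie:89, papa:94}
update papa to timestamp 26 → {papa:26, lima:59, india:70, charlie:89}
add juliet (timestamp 69) → {papa:26, lima:59, juliet:69, india:70, charlie:89}
add hotel (timestamp 55) → {papa:26, hotel:55, lima:59, juliet:69, india:70, charlie:89}
process next event → papa; now {hotel:55, lima:59, juliet:69, india:70, charlie:89}
process next event → hotel; now {lima:59, juliet:69, india:70, charlie:89}
process next event → lima; now {juliet:69, india:70, charlie:89}
update juliet to timestamp 40 → {juliet:40, india:70, charlie:89}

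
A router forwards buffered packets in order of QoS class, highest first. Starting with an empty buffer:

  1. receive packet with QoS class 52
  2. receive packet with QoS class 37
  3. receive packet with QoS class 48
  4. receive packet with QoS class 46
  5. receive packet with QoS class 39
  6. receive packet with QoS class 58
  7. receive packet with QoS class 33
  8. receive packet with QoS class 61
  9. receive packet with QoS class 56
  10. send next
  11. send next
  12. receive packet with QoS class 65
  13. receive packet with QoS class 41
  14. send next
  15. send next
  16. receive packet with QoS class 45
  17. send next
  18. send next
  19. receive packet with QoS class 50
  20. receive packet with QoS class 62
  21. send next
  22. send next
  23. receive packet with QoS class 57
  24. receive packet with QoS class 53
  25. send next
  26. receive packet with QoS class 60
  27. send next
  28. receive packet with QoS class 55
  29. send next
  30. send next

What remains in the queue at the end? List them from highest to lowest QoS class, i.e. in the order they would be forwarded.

46, 45, 41, 39, 37, 33

insert 52 → {52}
insert 37 → {52, 37}
insert 48 → {52, 48, 37}
insert 46 → {52, 48, 46, 37}
insert 39 → {52, 48, 46, 39, 37}
insert 58 → {58, 52, 48, 46, 39, 37}
insert 33 → {58, 52, 48, 46, 39, 37, 33}
insert 61 → {61, 58, 52, 48, 46, 39, 37, 33}
insert 56 → {61, 58, 56, 52, 48, 46, 39, 37, 33}
send next → 61; now {58, 56, 52, 48, 46, 39, 37, 33}
send next → 58; now {56, 52, 48, 46, 39, 37, 33}
insert 65 → {65, 56, 52, 48, 46, 39, 37, 33}
insert 41 → {65, 56, 52, 48, 46, 41, 39, 37, 33}
send next → 65; now {56, 52, 48, 46, 41, 39, 37, 33}
send next → 56; now {52, 48, 46, 41, 39, 37, 33}
insert 45 → {52, 48, 46, 45, 41, 39, 37, 33}
send next → 52; now {48, 46, 45, 41, 39, 37, 33}
send next → 48; now {46, 45, 41, 39, 37, 33}
insert 50 → {50, 46, 45, 41, 39, 37, 33}
insert 62 → {62, 50, 46, 45, 41, 39, 37, 33}
send next → 62; now {50, 46, 45, 41, 39, 37, 33}
send next → 50; now {46, 45, 41, 39, 37, 33}
insert 57 → {57, 46, 45, 41, 39, 37, 33}
insert 53 → {57, 53, 46, 45, 41, 39, 37, 33}
send next → 57; now {53, 46, 45, 41, 39, 37, 33}
insert 60 → {60, 53, 46, 45, 41, 39, 37, 33}
send next → 60; now {53, 46, 45, 41, 39, 37, 33}
insert 55 → {55, 53, 46, 45, 41, 39, 37, 33}
send next → 55; now {53, 46, 45, 41, 39, 37, 33}
send next → 53; now {46, 45, 41, 39, 37, 33}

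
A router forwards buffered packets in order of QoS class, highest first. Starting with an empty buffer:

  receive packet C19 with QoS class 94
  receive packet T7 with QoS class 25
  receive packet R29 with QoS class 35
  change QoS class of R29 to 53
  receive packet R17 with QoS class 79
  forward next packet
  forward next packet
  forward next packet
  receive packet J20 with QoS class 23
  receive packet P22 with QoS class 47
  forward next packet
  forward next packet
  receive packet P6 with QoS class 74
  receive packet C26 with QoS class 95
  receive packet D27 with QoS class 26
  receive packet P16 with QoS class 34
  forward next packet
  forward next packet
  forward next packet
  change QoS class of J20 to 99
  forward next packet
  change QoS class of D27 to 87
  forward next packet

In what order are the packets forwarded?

add C19 (QoS class 94) → {C19:94}
add T7 (QoS class 25) → {C19:94, T7:25}
add R29 (QoS class 35) → {C19:94, R29:35, T7:25}
update R29 to QoS class 53 → {C19:94, R29:53, T7:25}
add R17 (QoS class 79) → {C19:94, R17:79, R29:53, T7:25}
forward next packet → C19; now {R17:79, R29:53, T7:25}
forward next packet → R17; now {R29:53, T7:25}
forward next packet → R29; now {T7:25}
add J20 (QoS class 23) → {T7:25, J20:23}
add P22 (QoS class 47) → {P22:47, T7:25, J20:23}
forward next packet → P22; now {T7:25, J20:23}
forward next packet → T7; now {J20:23}
add P6 (QoS class 74) → {P6:74, J20:23}
add C26 (QoS class 95) → {C26:95, P6:74, J20:23}
add D27 (QoS class 26) → {C26:95, P6:74, D27:26, J20:23}
add P16 (QoS class 34) → {C26:95, P6:74, P16:34, D27:26, J20:23}
forward next packet → C26; now {P6:74, P16:34, D27:26, J20:23}
forward next packet → P6; now {P16:34, D27:26, J20:23}
forward next packet → P16; now {D27:26, J20:23}
update J20 to QoS class 99 → {J20:99, D27:26}
forward next packet → J20; now {D27:26}
update D27 to QoS class 87 → {D27:87}
forward next packet → D27; now {}

[C19, R17, R29, P22, T7, C26, P6, P16, J20, D27]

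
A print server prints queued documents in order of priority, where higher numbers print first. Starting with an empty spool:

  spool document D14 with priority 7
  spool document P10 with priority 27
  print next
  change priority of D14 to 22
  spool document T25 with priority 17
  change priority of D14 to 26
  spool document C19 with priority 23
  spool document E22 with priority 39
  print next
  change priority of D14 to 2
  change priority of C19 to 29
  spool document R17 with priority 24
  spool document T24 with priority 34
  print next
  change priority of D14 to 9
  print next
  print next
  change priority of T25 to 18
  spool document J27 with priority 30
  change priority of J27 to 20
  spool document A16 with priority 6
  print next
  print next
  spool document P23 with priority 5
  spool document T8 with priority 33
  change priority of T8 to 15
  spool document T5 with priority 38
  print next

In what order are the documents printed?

[P10, E22, T24, C19, R17, J27, T25, T5]

add D14 (priority 7) → {D14:7}
add P10 (priority 27) → {P10:27, D14:7}
print next → P10; now {D14:7}
update D14 to priority 22 → {D14:22}
add T25 (priority 17) → {D14:22, T25:17}
update D14 to priority 26 → {D14:26, T25:17}
add C19 (priority 23) → {D14:26, C19:23, T25:17}
add E22 (priority 39) → {E22:39, D14:26, C19:23, T25:17}
print next → E22; now {D14:26, C19:23, T25:17}
update D14 to priority 2 → {C19:23, T25:17, D14:2}
update C19 to priority 29 → {C19:29, T25:17, D14:2}
add R17 (priority 24) → {C19:29, R17:24, T25:17, D14:2}
add T24 (priority 34) → {T24:34, C19:29, R17:24, T25:17, D14:2}
print next → T24; now {C19:29, R17:24, T25:17, D14:2}
update D14 to priority 9 → {C19:29, R17:24, T25:17, D14:9}
print next → C19; now {R17:24, T25:17, D14:9}
print next → R17; now {T25:17, D14:9}
update T25 to priority 18 → {T25:18, D14:9}
add J27 (priority 30) → {J27:30, T25:18, D14:9}
update J27 to priority 20 → {J27:20, T25:18, D14:9}
add A16 (priority 6) → {J27:20, T25:18, D14:9, A16:6}
print next → J27; now {T25:18, D14:9, A16:6}
print next → T25; now {D14:9, A16:6}
add P23 (priority 5) → {D14:9, A16:6, P23:5}
add T8 (priority 33) → {T8:33, D14:9, A16:6, P23:5}
update T8 to priority 15 → {T8:15, D14:9, A16:6, P23:5}
add T5 (priority 38) → {T5:38, T8:15, D14:9, A16:6, P23:5}
print next → T5; now {T8:15, D14:9, A16:6, P23:5}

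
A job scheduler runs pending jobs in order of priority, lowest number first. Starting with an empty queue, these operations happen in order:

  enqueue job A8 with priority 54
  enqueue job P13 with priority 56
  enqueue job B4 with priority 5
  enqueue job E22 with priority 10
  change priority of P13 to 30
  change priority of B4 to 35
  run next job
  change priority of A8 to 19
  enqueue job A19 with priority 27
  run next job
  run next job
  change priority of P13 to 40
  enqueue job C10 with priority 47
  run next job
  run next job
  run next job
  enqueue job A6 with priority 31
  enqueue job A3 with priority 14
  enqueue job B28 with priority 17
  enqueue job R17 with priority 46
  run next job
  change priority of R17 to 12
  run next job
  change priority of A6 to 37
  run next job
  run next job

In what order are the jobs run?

add A8 (priority 54) → {A8:54}
add P13 (priority 56) → {A8:54, P13:56}
add B4 (priority 5) → {B4:5, A8:54, P13:56}
add E22 (priority 10) → {B4:5, E22:10, A8:54, P13:56}
update P13 to priority 30 → {B4:5, E22:10, P13:30, A8:54}
update B4 to priority 35 → {E22:10, P13:30, B4:35, A8:54}
run next job → E22; now {P13:30, B4:35, A8:54}
update A8 to priority 19 → {A8:19, P13:30, B4:35}
add A19 (priority 27) → {A8:19, A19:27, P13:30, B4:35}
run next job → A8; now {A19:27, P13:30, B4:35}
run next job → A19; now {P13:30, B4:35}
update P13 to priority 40 → {B4:35, P13:40}
add C10 (priority 47) → {B4:35, P13:40, C10:47}
run next job → B4; now {P13:40, C10:47}
run next job → P13; now {C10:47}
run next job → C10; now {}
add A6 (priority 31) → {A6:31}
add A3 (priority 14) → {A3:14, A6:31}
add B28 (priority 17) → {A3:14, B28:17, A6:31}
add R17 (priority 46) → {A3:14, B28:17, A6:31, R17:46}
run next job → A3; now {B28:17, A6:31, R17:46}
update R17 to priority 12 → {R17:12, B28:17, A6:31}
run next job → R17; now {B28:17, A6:31}
update A6 to priority 37 → {B28:17, A6:37}
run next job → B28; now {A6:37}
run next job → A6; now {}

E22 → A8 → A19 → B4 → P13 → C10 → A3 → R17 → B28 → A6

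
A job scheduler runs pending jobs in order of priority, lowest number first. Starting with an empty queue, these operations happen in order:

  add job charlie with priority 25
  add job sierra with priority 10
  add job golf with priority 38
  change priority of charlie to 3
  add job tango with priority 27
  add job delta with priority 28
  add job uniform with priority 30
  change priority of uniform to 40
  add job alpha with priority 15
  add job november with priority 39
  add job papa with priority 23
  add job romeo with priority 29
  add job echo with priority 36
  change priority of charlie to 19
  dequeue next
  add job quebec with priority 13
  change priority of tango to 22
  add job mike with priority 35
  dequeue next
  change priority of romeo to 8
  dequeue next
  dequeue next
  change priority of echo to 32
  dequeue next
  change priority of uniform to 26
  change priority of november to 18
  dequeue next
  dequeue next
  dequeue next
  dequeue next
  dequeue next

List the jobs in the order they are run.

sierra, quebec, romeo, alpha, charlie, november, tango, papa, uniform, delta

add charlie (priority 25) → {charlie:25}
add sierra (priority 10) → {sierra:10, charlie:25}
add golf (priority 38) → {sierra:10, charlie:25, golf:38}
update charlie to priority 3 → {charlie:3, sierra:10, golf:38}
add tango (priority 27) → {charlie:3, sierra:10, tango:27, golf:38}
add delta (priority 28) → {charlie:3, sierra:10, tango:27, delta:28, golf:38}
add uniform (priority 30) → {charlie:3, sierra:10, tango:27, delta:28, uniform:30, golf:38}
update uniform to priority 40 → {charlie:3, sierra:10, tango:27, delta:28, golf:38, uniform:40}
add alpha (priority 15) → {charlie:3, sierra:10, alpha:15, tango:27, delta:28, golf:38, uniform:40}
add november (priority 39) → {charlie:3, sierra:10, alpha:15, tango:27, delta:28, golf:38, november:39, uniform:40}
add papa (priority 23) → {charlie:3, sierra:10, alpha:15, papa:23, tango:27, delta:28, golf:38, november:39, uniform:40}
add romeo (priority 29) → {charlie:3, sierra:10, alpha:15, papa:23, tango:27, delta:28, romeo:29, golf:38, november:39, uniform:40}
add echo (priority 36) → {charlie:3, sierra:10, alpha:15, papa:23, tango:27, delta:28, romeo:29, echo:36, golf:38, november:39, uniform:40}
update charlie to priority 19 → {sierra:10, alpha:15, charlie:19, papa:23, tango:27, delta:28, romeo:29, echo:36, golf:38, november:39, uniform:40}
dequeue next → sierra; now {alpha:15, charlie:19, papa:23, tango:27, delta:28, romeo:29, echo:36, golf:38, november:39, uniform:40}
add quebec (priority 13) → {quebec:13, alpha:15, charlie:19, papa:23, tango:27, delta:28, romeo:29, echo:36, golf:38, november:39, uniform:40}
update tango to priority 22 → {quebec:13, alpha:15, charlie:19, tango:22, papa:23, delta:28, romeo:29, echo:36, golf:38, november:39, uniform:40}
add mike (priority 35) → {quebec:13, alpha:15, charlie:19, tango:22, papa:23, delta:28, romeo:29, mike:35, echo:36, golf:38, november:39, uniform:40}
dequeue next → quebec; now {alpha:15, charlie:19, tango:22, papa:23, delta:28, romeo:29, mike:35, echo:36, golf:38, november:39, uniform:40}
update romeo to priority 8 → {romeo:8, alpha:15, charlie:19, tango:22, papa:23, delta:28, mike:35, echo:36, golf:38, november:39, uniform:40}
dequeue next → romeo; now {alpha:15, charlie:19, tango:22, papa:23, delta:28, mike:35, echo:36, golf:38, november:39, uniform:40}
dequeue next → alpha; now {charlie:19, tango:22, papa:23, delta:28, mike:35, echo:36, golf:38, november:39, uniform:40}
update echo to priority 32 → {charlie:19, tango:22, papa:23, delta:28, echo:32, mike:35, golf:38, november:39, uniform:40}
dequeue next → charlie; now {tango:22, papa:23, delta:28, echo:32, mike:35, golf:38, november:39, uniform:40}
update uniform to priority 26 → {tango:22, papa:23, uniform:26, delta:28, echo:32, mike:35, golf:38, november:39}
update november to priority 18 → {november:18, tango:22, papa:23, uniform:26, delta:28, echo:32, mike:35, golf:38}
dequeue next → november; now {tango:22, papa:23, uniform:26, delta:28, echo:32, mike:35, golf:38}
dequeue next → tango; now {papa:23, uniform:26, delta:28, echo:32, mike:35, golf:38}
dequeue next → papa; now {uniform:26, delta:28, echo:32, mike:35, golf:38}
dequeue next → uniform; now {delta:28, echo:32, mike:35, golf:38}
dequeue next → delta; now {echo:32, mike:35, golf:38}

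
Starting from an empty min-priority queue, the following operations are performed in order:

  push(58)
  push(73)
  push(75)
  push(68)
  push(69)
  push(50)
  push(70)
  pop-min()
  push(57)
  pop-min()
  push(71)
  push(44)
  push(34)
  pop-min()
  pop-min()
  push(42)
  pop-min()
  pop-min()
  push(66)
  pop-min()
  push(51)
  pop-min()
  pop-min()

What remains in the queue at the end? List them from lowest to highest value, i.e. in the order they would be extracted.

insert 58 → {58}
insert 73 → {58, 73}
insert 75 → {58, 73, 75}
insert 68 → {58, 68, 73, 75}
insert 69 → {58, 68, 69, 73, 75}
insert 50 → {50, 58, 68, 69, 73, 75}
insert 70 → {50, 58, 68, 69, 70, 73, 75}
pop-min → 50; now {58, 68, 69, 70, 73, 75}
insert 57 → {57, 58, 68, 69, 70, 73, 75}
pop-min → 57; now {58, 68, 69, 70, 73, 75}
insert 71 → {58, 68, 69, 70, 71, 73, 75}
insert 44 → {44, 58, 68, 69, 70, 71, 73, 75}
insert 34 → {34, 44, 58, 68, 69, 70, 71, 73, 75}
pop-min → 34; now {44, 58, 68, 69, 70, 71, 73, 75}
pop-min → 44; now {58, 68, 69, 70, 71, 73, 75}
insert 42 → {42, 58, 68, 69, 70, 71, 73, 75}
pop-min → 42; now {58, 68, 69, 70, 71, 73, 75}
pop-min → 58; now {68, 69, 70, 71, 73, 75}
insert 66 → {66, 68, 69, 70, 71, 73, 75}
pop-min → 66; now {68, 69, 70, 71, 73, 75}
insert 51 → {51, 68, 69, 70, 71, 73, 75}
pop-min → 51; now {68, 69, 70, 71, 73, 75}
pop-min → 68; now {69, 70, 71, 73, 75}

69, 70, 71, 73, 75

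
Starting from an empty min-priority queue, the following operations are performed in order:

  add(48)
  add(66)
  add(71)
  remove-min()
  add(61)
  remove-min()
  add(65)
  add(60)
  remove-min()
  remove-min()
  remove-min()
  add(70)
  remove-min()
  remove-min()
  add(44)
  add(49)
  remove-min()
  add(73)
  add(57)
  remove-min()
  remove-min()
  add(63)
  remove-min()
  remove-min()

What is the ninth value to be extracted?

insert 48 → {48}
insert 66 → {48, 66}
insert 71 → {48, 66, 71}
remove-min → 48; now {66, 71}
insert 61 → {61, 66, 71}
remove-min → 61; now {66, 71}
insert 65 → {65, 66, 71}
insert 60 → {60, 65, 66, 71}
remove-min → 60; now {65, 66, 71}
remove-min → 65; now {66, 71}
remove-min → 66; now {71}
insert 70 → {70, 71}
remove-min → 70; now {71}
remove-min → 71; now {}
insert 44 → {44}
insert 49 → {44, 49}
remove-min → 44; now {49}
insert 73 → {49, 73}
insert 57 → {49, 57, 73}
remove-min → 49; now {57, 73}
remove-min → 57; now {73}
insert 63 → {63, 73}
remove-min → 63; now {73}
remove-min → 73; now {}

49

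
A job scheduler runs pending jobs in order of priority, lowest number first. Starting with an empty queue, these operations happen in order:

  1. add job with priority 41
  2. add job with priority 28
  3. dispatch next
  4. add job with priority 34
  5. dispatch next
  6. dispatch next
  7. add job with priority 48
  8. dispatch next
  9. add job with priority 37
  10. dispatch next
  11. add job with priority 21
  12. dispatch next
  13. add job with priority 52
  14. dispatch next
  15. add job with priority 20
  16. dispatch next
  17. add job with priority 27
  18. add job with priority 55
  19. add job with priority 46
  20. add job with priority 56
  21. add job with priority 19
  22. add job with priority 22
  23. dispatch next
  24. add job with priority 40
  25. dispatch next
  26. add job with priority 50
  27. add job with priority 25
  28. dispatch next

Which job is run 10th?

22

insert 41 → {41}
insert 28 → {28, 41}
dispatch next → 28; now {41}
insert 34 → {34, 41}
dispatch next → 34; now {41}
dispatch next → 41; now {}
insert 48 → {48}
dispatch next → 48; now {}
insert 37 → {37}
dispatch next → 37; now {}
insert 21 → {21}
dispatch next → 21; now {}
insert 52 → {52}
dispatch next → 52; now {}
insert 20 → {20}
dispatch next → 20; now {}
insert 27 → {27}
insert 55 → {27, 55}
insert 46 → {27, 46, 55}
insert 56 → {27, 46, 55, 56}
insert 19 → {19, 27, 46, 55, 56}
insert 22 → {19, 22, 27, 46, 55, 56}
dispatch next → 19; now {22, 27, 46, 55, 56}
insert 40 → {22, 27, 40, 46, 55, 56}
dispatch next → 22; now {27, 40, 46, 55, 56}
insert 50 → {27, 40, 46, 50, 55, 56}
insert 25 → {25, 27, 40, 46, 50, 55, 56}
dispatch next → 25; now {27, 40, 46, 50, 55, 56}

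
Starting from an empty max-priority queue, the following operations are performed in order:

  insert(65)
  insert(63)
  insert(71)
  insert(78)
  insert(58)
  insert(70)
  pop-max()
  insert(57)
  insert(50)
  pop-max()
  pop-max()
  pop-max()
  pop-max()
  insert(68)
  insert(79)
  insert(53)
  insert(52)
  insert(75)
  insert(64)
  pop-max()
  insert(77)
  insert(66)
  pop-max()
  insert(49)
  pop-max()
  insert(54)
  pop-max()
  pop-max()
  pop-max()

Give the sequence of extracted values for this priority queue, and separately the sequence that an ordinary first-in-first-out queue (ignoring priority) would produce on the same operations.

priority queue: 78 → 71 → 70 → 65 → 63 → 79 → 77 → 75 → 68 → 66 → 64; FIFO queue: 65 → 63 → 71 → 78 → 58 → 70 → 57 → 50 → 68 → 79 → 53

insert 65 → {65}
insert 63 → {65, 63}
insert 71 → {71, 65, 63}
insert 78 → {78, 71, 65, 63}
insert 58 → {78, 71, 65, 63, 58}
insert 70 → {78, 71, 70, 65, 63, 58}
pop-max → 78; now {71, 70, 65, 63, 58}
insert 57 → {71, 70, 65, 63, 58, 57}
insert 50 → {71, 70, 65, 63, 58, 57, 50}
pop-max → 71; now {70, 65, 63, 58, 57, 50}
pop-max → 70; now {65, 63, 58, 57, 50}
pop-max → 65; now {63, 58, 57, 50}
pop-max → 63; now {58, 57, 50}
insert 68 → {68, 58, 57, 50}
insert 79 → {79, 68, 58, 57, 50}
insert 53 → {79, 68, 58, 57, 53, 50}
insert 52 → {79, 68, 58, 57, 53, 52, 50}
insert 75 → {79, 75, 68, 58, 57, 53, 52, 50}
insert 64 → {79, 75, 68, 64, 58, 57, 53, 52, 50}
pop-max → 79; now {75, 68, 64, 58, 57, 53, 52, 50}
insert 77 → {77, 75, 68, 64, 58, 57, 53, 52, 50}
insert 66 → {77, 75, 68, 66, 64, 58, 57, 53, 52, 50}
pop-max → 77; now {75, 68, 66, 64, 58, 57, 53, 52, 50}
insert 49 → {75, 68, 66, 64, 58, 57, 53, 52, 50, 49}
pop-max → 75; now {68, 66, 64, 58, 57, 53, 52, 50, 49}
insert 54 → {68, 66, 64, 58, 57, 54, 53, 52, 50, 49}
pop-max → 68; now {66, 64, 58, 57, 54, 53, 52, 50, 49}
pop-max → 66; now {64, 58, 57, 54, 53, 52, 50, 49}
pop-max → 64; now {58, 57, 54, 53, 52, 50, 49}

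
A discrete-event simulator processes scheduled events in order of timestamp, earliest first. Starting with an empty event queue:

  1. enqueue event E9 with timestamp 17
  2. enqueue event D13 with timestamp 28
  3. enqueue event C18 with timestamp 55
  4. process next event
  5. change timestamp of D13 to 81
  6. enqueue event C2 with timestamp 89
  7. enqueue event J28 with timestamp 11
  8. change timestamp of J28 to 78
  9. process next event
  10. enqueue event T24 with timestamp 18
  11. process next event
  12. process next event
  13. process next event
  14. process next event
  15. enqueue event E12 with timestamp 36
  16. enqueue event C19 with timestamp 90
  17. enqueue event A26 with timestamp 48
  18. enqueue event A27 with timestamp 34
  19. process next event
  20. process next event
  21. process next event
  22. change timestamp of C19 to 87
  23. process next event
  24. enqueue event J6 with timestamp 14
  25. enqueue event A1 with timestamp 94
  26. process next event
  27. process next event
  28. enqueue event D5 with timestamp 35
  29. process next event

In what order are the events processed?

[E9, C18, T24, J28, D13, C2, A27, E12, A26, C19, J6, A1, D5]

add E9 (timestamp 17) → {E9:17}
add D13 (timestamp 28) → {E9:17, D13:28}
add C18 (timestamp 55) → {E9:17, D13:28, C18:55}
process next event → E9; now {D13:28, C18:55}
update D13 to timestamp 81 → {C18:55, D13:81}
add C2 (timestamp 89) → {C18:55, D13:81, C2:89}
add J28 (timestamp 11) → {J28:11, C18:55, D13:81, C2:89}
update J28 to timestamp 78 → {C18:55, J28:78, D13:81, C2:89}
process next event → C18; now {J28:78, D13:81, C2:89}
add T24 (timestamp 18) → {T24:18, J28:78, D13:81, C2:89}
process next event → T24; now {J28:78, D13:81, C2:89}
process next event → J28; now {D13:81, C2:89}
process next event → D13; now {C2:89}
process next event → C2; now {}
add E12 (timestamp 36) → {E12:36}
add C19 (timestamp 90) → {E12:36, C19:90}
add A26 (timestamp 48) → {E12:36, A26:48, C19:90}
add A27 (timestamp 34) → {A27:34, E12:36, A26:48, C19:90}
process next event → A27; now {E12:36, A26:48, C19:90}
process next event → E12; now {A26:48, C19:90}
process next event → A26; now {C19:90}
update C19 to timestamp 87 → {C19:87}
process next event → C19; now {}
add J6 (timestamp 14) → {J6:14}
add A1 (timestamp 94) → {J6:14, A1:94}
process next event → J6; now {A1:94}
process next event → A1; now {}
add D5 (timestamp 35) → {D5:35}
process next event → D5; now {}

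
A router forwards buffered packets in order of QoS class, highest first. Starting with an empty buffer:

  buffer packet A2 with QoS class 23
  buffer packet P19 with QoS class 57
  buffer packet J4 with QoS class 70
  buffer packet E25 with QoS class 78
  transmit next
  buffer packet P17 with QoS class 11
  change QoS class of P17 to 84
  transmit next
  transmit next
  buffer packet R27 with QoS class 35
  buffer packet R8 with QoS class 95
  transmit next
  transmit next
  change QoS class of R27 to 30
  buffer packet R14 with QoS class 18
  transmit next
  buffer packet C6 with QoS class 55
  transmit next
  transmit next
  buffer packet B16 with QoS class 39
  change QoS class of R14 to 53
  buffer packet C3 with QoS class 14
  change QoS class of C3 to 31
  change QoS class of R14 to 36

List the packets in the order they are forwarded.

[E25, P17, J4, R8, P19, R27, C6, A2]

add A2 (QoS class 23) → {A2:23}
add P19 (QoS class 57) → {P19:57, A2:23}
add J4 (QoS class 70) → {J4:70, P19:57, A2:23}
add E25 (QoS class 78) → {E25:78, J4:70, P19:57, A2:23}
transmit next → E25; now {J4:70, P19:57, A2:23}
add P17 (QoS class 11) → {J4:70, P19:57, A2:23, P17:11}
update P17 to QoS class 84 → {P17:84, J4:70, P19:57, A2:23}
transmit next → P17; now {J4:70, P19:57, A2:23}
transmit next → J4; now {P19:57, A2:23}
add R27 (QoS class 35) → {P19:57, R27:35, A2:23}
add R8 (QoS class 95) → {R8:95, P19:57, R27:35, A2:23}
transmit next → R8; now {P19:57, R27:35, A2:23}
transmit next → P19; now {R27:35, A2:23}
update R27 to QoS class 30 → {R27:30, A2:23}
add R14 (QoS class 18) → {R27:30, A2:23, R14:18}
transmit next → R27; now {A2:23, R14:18}
add C6 (QoS class 55) → {C6:55, A2:23, R14:18}
transmit next → C6; now {A2:23, R14:18}
transmit next → A2; now {R14:18}
add B16 (QoS class 39) → {B16:39, R14:18}
update R14 to QoS class 53 → {R14:53, B16:39}
add C3 (QoS class 14) → {R14:53, B16:39, C3:14}
update C3 to QoS class 31 → {R14:53, B16:39, C3:31}
update R14 to QoS class 36 → {B16:39, R14:36, C3:31}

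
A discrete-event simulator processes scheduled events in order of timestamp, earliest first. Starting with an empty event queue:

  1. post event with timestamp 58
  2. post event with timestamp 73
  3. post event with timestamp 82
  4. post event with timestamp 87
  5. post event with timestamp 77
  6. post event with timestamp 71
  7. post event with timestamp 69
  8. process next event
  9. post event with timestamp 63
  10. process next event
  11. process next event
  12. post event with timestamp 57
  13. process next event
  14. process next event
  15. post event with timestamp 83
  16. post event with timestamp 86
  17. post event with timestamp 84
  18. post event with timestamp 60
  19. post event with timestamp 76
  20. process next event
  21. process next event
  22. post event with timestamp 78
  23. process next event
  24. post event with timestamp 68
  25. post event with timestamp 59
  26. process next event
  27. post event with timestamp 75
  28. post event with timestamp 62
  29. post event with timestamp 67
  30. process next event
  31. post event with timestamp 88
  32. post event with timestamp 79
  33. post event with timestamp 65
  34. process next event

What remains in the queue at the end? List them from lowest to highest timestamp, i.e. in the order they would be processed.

insert 58 → {58}
insert 73 → {58, 73}
insert 82 → {58, 73, 82}
insert 87 → {58, 73, 82, 87}
insert 77 → {58, 73, 77, 82, 87}
insert 71 → {58, 71, 73, 77, 82, 87}
insert 69 → {58, 69, 71, 73, 77, 82, 87}
process next event → 58; now {69, 71, 73, 77, 82, 87}
insert 63 → {63, 69, 71, 73, 77, 82, 87}
process next event → 63; now {69, 71, 73, 77, 82, 87}
process next event → 69; now {71, 73, 77, 82, 87}
insert 57 → {57, 71, 73, 77, 82, 87}
process next event → 57; now {71, 73, 77, 82, 87}
process next event → 71; now {73, 77, 82, 87}
insert 83 → {73, 77, 82, 83, 87}
insert 86 → {73, 77, 82, 83, 86, 87}
insert 84 → {73, 77, 82, 83, 84, 86, 87}
insert 60 → {60, 73, 77, 82, 83, 84, 86, 87}
insert 76 → {60, 73, 76, 77, 82, 83, 84, 86, 87}
process next event → 60; now {73, 76, 77, 82, 83, 84, 86, 87}
process next event → 73; now {76, 77, 82, 83, 84, 86, 87}
insert 78 → {76, 77, 78, 82, 83, 84, 86, 87}
process next event → 76; now {77, 78, 82, 83, 84, 86, 87}
insert 68 → {68, 77, 78, 82, 83, 84, 86, 87}
insert 59 → {59, 68, 77, 78, 82, 83, 84, 86, 87}
process next event → 59; now {68, 77, 78, 82, 83, 84, 86, 87}
insert 75 → {68, 75, 77, 78, 82, 83, 84, 86, 87}
insert 62 → {62, 68, 75, 77, 78, 82, 83, 84, 86, 87}
insert 67 → {62, 67, 68, 75, 77, 78, 82, 83, 84, 86, 87}
process next event → 62; now {67, 68, 75, 77, 78, 82, 83, 84, 86, 87}
insert 88 → {67, 68, 75, 77, 78, 82, 83, 84, 86, 87, 88}
insert 79 → {67, 68, 75, 77, 78, 79, 82, 83, 84, 86, 87, 88}
insert 65 → {65, 67, 68, 75, 77, 78, 79, 82, 83, 84, 86, 87, 88}
process next event → 65; now {67, 68, 75, 77, 78, 79, 82, 83, 84, 86, 87, 88}

[67, 68, 75, 77, 78, 79, 82, 83, 84, 86, 87, 88]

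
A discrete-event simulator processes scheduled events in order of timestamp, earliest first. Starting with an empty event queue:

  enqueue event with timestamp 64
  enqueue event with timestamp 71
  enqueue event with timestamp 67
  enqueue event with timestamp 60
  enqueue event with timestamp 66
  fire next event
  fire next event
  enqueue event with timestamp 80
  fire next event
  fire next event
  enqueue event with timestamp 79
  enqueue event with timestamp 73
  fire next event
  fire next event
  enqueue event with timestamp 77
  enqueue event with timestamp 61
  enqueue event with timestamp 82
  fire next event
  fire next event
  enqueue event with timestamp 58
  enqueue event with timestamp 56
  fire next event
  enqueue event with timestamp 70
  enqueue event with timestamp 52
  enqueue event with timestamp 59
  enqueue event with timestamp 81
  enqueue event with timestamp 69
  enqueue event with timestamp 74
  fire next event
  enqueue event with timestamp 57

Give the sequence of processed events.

insert 64 → {64}
insert 71 → {64, 71}
insert 67 → {64, 67, 71}
insert 60 → {60, 64, 67, 71}
insert 66 → {60, 64, 66, 67, 71}
fire next event → 60; now {64, 66, 67, 71}
fire next event → 64; now {66, 67, 71}
insert 80 → {66, 67, 71, 80}
fire next event → 66; now {67, 71, 80}
fire next event → 67; now {71, 80}
insert 79 → {71, 79, 80}
insert 73 → {71, 73, 79, 80}
fire next event → 71; now {73, 79, 80}
fire next event → 73; now {79, 80}
insert 77 → {77, 79, 80}
insert 61 → {61, 77, 79, 80}
insert 82 → {61, 77, 79, 80, 82}
fire next event → 61; now {77, 79, 80, 82}
fire next event → 77; now {79, 80, 82}
insert 58 → {58, 79, 80, 82}
insert 56 → {56, 58, 79, 80, 82}
fire next event → 56; now {58, 79, 80, 82}
insert 70 → {58, 70, 79, 80, 82}
insert 52 → {52, 58, 70, 79, 80, 82}
insert 59 → {52, 58, 59, 70, 79, 80, 82}
insert 81 → {52, 58, 59, 70, 79, 80, 81, 82}
insert 69 → {52, 58, 59, 69, 70, 79, 80, 81, 82}
insert 74 → {52, 58, 59, 69, 70, 74, 79, 80, 81, 82}
fire next event → 52; now {58, 59, 69, 70, 74, 79, 80, 81, 82}
insert 57 → {57, 58, 59, 69, 70, 74, 79, 80, 81, 82}

[60, 64, 66, 67, 71, 73, 61, 77, 56, 52]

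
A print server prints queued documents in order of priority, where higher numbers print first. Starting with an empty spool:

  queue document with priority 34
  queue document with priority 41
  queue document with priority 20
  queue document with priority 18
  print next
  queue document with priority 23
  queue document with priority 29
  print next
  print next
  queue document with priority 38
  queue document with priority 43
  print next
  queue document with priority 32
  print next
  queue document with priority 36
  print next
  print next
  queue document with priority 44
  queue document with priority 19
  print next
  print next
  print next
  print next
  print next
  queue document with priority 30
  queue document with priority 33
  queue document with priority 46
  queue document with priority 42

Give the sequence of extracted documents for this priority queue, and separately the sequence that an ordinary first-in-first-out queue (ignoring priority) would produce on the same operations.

insert 34 → {34}
insert 41 → {41, 34}
insert 20 → {41, 34, 20}
insert 18 → {41, 34, 20, 18}
print next → 41; now {34, 20, 18}
insert 23 → {34, 23, 20, 18}
insert 29 → {34, 29, 23, 20, 18}
print next → 34; now {29, 23, 20, 18}
print next → 29; now {23, 20, 18}
insert 38 → {38, 23, 20, 18}
insert 43 → {43, 38, 23, 20, 18}
print next → 43; now {38, 23, 20, 18}
insert 32 → {38, 32, 23, 20, 18}
print next → 38; now {32, 23, 20, 18}
insert 36 → {36, 32, 23, 20, 18}
print next → 36; now {32, 23, 20, 18}
print next → 32; now {23, 20, 18}
insert 44 → {44, 23, 20, 18}
insert 19 → {44, 23, 20, 19, 18}
print next → 44; now {23, 20, 19, 18}
print next → 23; now {20, 19, 18}
print next → 20; now {19, 18}
print next → 19; now {18}
print next → 18; now {}
insert 30 → {30}
insert 33 → {33, 30}
insert 46 → {46, 33, 30}
insert 42 → {46, 42, 33, 30}

priority queue: 41 → 34 → 29 → 43 → 38 → 36 → 32 → 44 → 23 → 20 → 19 → 18; FIFO queue: [34, 41, 20, 18, 23, 29, 38, 43, 32, 36, 44, 19]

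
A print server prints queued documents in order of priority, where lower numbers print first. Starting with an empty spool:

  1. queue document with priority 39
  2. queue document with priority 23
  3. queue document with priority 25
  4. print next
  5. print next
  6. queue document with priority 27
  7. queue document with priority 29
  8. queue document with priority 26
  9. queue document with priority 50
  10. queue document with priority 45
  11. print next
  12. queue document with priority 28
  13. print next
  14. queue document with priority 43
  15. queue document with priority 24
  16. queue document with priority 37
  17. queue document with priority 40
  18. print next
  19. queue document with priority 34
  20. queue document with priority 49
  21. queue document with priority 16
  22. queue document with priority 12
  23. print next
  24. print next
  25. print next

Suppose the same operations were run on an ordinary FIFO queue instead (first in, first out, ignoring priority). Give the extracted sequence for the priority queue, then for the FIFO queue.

insert 39 → {39}
insert 23 → {23, 39}
insert 25 → {23, 25, 39}
print next → 23; now {25, 39}
print next → 25; now {39}
insert 27 → {27, 39}
insert 29 → {27, 29, 39}
insert 26 → {26, 27, 29, 39}
insert 50 → {26, 27, 29, 39, 50}
insert 45 → {26, 27, 29, 39, 45, 50}
print next → 26; now {27, 29, 39, 45, 50}
insert 28 → {27, 28, 29, 39, 45, 50}
print next → 27; now {28, 29, 39, 45, 50}
insert 43 → {28, 29, 39, 43, 45, 50}
insert 24 → {24, 28, 29, 39, 43, 45, 50}
insert 37 → {24, 28, 29, 37, 39, 43, 45, 50}
insert 40 → {24, 28, 29, 37, 39, 40, 43, 45, 50}
print next → 24; now {28, 29, 37, 39, 40, 43, 45, 50}
insert 34 → {28, 29, 34, 37, 39, 40, 43, 45, 50}
insert 49 → {28, 29, 34, 37, 39, 40, 43, 45, 49, 50}
insert 16 → {16, 28, 29, 34, 37, 39, 40, 43, 45, 49, 50}
insert 12 → {12, 16, 28, 29, 34, 37, 39, 40, 43, 45, 49, 50}
print next → 12; now {16, 28, 29, 34, 37, 39, 40, 43, 45, 49, 50}
print next → 16; now {28, 29, 34, 37, 39, 40, 43, 45, 49, 50}
print next → 28; now {29, 34, 37, 39, 40, 43, 45, 49, 50}

priority queue: 23 → 25 → 26 → 27 → 24 → 12 → 16 → 28; FIFO queue: 39, 23, 25, 27, 29, 26, 50, 45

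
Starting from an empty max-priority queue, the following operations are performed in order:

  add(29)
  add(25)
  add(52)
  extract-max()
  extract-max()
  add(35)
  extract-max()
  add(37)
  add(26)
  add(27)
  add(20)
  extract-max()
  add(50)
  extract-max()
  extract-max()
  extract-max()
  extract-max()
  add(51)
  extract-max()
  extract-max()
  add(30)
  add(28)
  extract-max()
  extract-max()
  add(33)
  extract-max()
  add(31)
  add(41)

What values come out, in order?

52 → 29 → 35 → 37 → 50 → 27 → 26 → 25 → 51 → 20 → 30 → 28 → 33

insert 29 → {29}
insert 25 → {29, 25}
insert 52 → {52, 29, 25}
extract-max → 52; now {29, 25}
extract-max → 29; now {25}
insert 35 → {35, 25}
extract-max → 35; now {25}
insert 37 → {37, 25}
insert 26 → {37, 26, 25}
insert 27 → {37, 27, 26, 25}
insert 20 → {37, 27, 26, 25, 20}
extract-max → 37; now {27, 26, 25, 20}
insert 50 → {50, 27, 26, 25, 20}
extract-max → 50; now {27, 26, 25, 20}
extract-max → 27; now {26, 25, 20}
extract-max → 26; now {25, 20}
extract-max → 25; now {20}
insert 51 → {51, 20}
extract-max → 51; now {20}
extract-max → 20; now {}
insert 30 → {30}
insert 28 → {30, 28}
extract-max → 30; now {28}
extract-max → 28; now {}
insert 33 → {33}
extract-max → 33; now {}
insert 31 → {31}
insert 41 → {41, 31}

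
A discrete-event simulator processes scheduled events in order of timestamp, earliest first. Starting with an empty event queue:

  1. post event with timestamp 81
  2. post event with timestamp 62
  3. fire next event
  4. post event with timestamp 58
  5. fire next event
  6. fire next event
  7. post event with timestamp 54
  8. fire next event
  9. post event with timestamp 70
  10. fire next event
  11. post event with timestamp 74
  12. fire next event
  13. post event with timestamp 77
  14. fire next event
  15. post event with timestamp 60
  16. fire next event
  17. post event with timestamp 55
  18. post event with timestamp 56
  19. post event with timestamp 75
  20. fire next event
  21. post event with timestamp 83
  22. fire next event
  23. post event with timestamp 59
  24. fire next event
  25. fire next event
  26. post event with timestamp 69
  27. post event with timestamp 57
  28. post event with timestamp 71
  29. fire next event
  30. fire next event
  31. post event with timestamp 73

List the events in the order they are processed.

insert 81 → {81}
insert 62 → {62, 81}
fire next event → 62; now {81}
insert 58 → {58, 81}
fire next event → 58; now {81}
fire next event → 81; now {}
insert 54 → {54}
fire next event → 54; now {}
insert 70 → {70}
fire next event → 70; now {}
insert 74 → {74}
fire next event → 74; now {}
insert 77 → {77}
fire next event → 77; now {}
insert 60 → {60}
fire next event → 60; now {}
insert 55 → {55}
insert 56 → {55, 56}
insert 75 → {55, 56, 75}
fire next event → 55; now {56, 75}
insert 83 → {56, 75, 83}
fire next event → 56; now {75, 83}
insert 59 → {59, 75, 83}
fire next event → 59; now {75, 83}
fire next event → 75; now {83}
insert 69 → {69, 83}
insert 57 → {57, 69, 83}
insert 71 → {57, 69, 71, 83}
fire next event → 57; now {69, 71, 83}
fire next event → 69; now {71, 83}
insert 73 → {71, 73, 83}

62, 58, 81, 54, 70, 74, 77, 60, 55, 56, 59, 75, 57, 69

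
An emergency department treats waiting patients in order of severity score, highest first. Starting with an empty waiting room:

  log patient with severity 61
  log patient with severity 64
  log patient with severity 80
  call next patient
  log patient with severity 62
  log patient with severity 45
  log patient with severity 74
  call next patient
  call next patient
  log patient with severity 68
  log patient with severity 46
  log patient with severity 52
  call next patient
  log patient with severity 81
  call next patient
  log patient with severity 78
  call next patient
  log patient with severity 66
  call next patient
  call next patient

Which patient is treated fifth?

insert 61 → {61}
insert 64 → {64, 61}
insert 80 → {80, 64, 61}
call next patient → 80; now {64, 61}
insert 62 → {64, 62, 61}
insert 45 → {64, 62, 61, 45}
insert 74 → {74, 64, 62, 61, 45}
call next patient → 74; now {64, 62, 61, 45}
call next patient → 64; now {62, 61, 45}
insert 68 → {68, 62, 61, 45}
insert 46 → {68, 62, 61, 46, 45}
insert 52 → {68, 62, 61, 52, 46, 45}
call next patient → 68; now {62, 61, 52, 46, 45}
insert 81 → {81, 62, 61, 52, 46, 45}
call next patient → 81; now {62, 61, 52, 46, 45}
insert 78 → {78, 62, 61, 52, 46, 45}
call next patient → 78; now {62, 61, 52, 46, 45}
insert 66 → {66, 62, 61, 52, 46, 45}
call next patient → 66; now {62, 61, 52, 46, 45}
call next patient → 62; now {61, 52, 46, 45}

81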